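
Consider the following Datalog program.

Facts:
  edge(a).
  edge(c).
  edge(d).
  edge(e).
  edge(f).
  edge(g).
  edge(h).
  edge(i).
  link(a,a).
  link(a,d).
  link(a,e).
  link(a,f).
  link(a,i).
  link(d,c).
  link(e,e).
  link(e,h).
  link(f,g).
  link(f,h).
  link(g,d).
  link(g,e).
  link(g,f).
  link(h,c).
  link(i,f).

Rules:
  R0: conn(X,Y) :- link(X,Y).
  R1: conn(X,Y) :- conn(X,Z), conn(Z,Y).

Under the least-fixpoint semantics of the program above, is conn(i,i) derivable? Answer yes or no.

round 1: derive conn(a,a) via R0 from link(a,a)
round 1: derive conn(a,d) via R0 from link(a,d)
round 1: derive conn(a,e) via R0 from link(a,e)
round 1: derive conn(a,f) via R0 from link(a,f)
round 1: derive conn(a,i) via R0 from link(a,i)
round 1: derive conn(d,c) via R0 from link(d,c)
round 1: derive conn(e,e) via R0 from link(e,e)
round 1: derive conn(e,h) via R0 from link(e,h)
round 1: derive conn(f,g) via R0 from link(f,g)
round 1: derive conn(f,h) via R0 from link(f,h)
round 1: derive conn(g,d) via R0 from link(g,d)
round 1: derive conn(g,e) via R0 from link(g,e)
round 1: derive conn(g,f) via R0 from link(g,f)
round 1: derive conn(h,c) via R0 from link(h,c)
round 1: derive conn(i,f) via R0 from link(i,f)
round 2: derive conn(a,c) via R1 from conn(a,d), conn(d,c)
round 2: derive conn(a,g) via R1 from conn(a,f), conn(f,g)
round 2: derive conn(a,h) via R1 from conn(a,e), conn(e,h)
round 2: derive conn(e,c) via R1 from conn(e,h), conn(h,c)
round 2: derive conn(f,c) via R1 from conn(f,h), conn(h,c)
round 2: derive conn(f,d) via R1 from conn(f,g), conn(g,d)
round 2: derive conn(f,e) via R1 from conn(f,g), conn(g,e)
round 2: derive conn(f,f) via R1 from conn(f,g), conn(g,f)
round 2: derive conn(g,c) via R1 from conn(g,d), conn(d,c)
round 2: derive conn(g,g) via R1 from conn(g,f), conn(f,g)
round 2: derive conn(g,h) via R1 from conn(g,e), conn(e,h)
round 2: derive conn(i,g) via R1 from conn(i,f), conn(f,g)
round 2: derive conn(i,h) via R1 from conn(i,f), conn(f,h)
round 3: derive conn(i,c) via R1 from conn(i,f), conn(f,c)
round 3: derive conn(i,d) via R1 from conn(i,f), conn(f,d)
round 3: derive conn(i,e) via R1 from conn(i,f), conn(f,e)

no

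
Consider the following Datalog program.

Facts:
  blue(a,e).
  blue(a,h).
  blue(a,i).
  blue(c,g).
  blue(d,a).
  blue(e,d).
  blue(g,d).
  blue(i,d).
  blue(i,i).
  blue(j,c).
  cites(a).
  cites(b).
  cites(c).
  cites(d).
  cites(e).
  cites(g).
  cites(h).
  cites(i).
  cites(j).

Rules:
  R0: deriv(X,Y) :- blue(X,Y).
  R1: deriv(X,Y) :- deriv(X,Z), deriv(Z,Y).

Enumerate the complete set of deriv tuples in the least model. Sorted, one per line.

deriv(a,a)
deriv(a,d)
deriv(a,e)
deriv(a,h)
deriv(a,i)
deriv(c,a)
deriv(c,d)
deriv(c,e)
deriv(c,g)
deriv(c,h)
deriv(c,i)
deriv(d,a)
deriv(d,d)
deriv(d,e)
deriv(d,h)
deriv(d,i)
deriv(e,a)
deriv(e,d)
deriv(e,e)
deriv(e,h)
deriv(e,i)
deriv(g,a)
deriv(g,d)
deriv(g,e)
deriv(g,h)
deriv(g,i)
deriv(i,a)
deriv(i,d)
deriv(i,e)
deriv(i,h)
deriv(i,i)
deriv(j,a)
deriv(j,c)
deriv(j,d)
deriv(j,e)
deriv(j,g)
deriv(j,h)
deriv(j,i)

round 1: derive deriv(a,e) via R0 from blue(a,e)
round 1: derive deriv(a,h) via R0 from blue(a,h)
round 1: derive deriv(a,i) via R0 from blue(a,i)
round 1: derive deriv(c,g) via R0 from blue(c,g)
round 1: derive deriv(d,a) via R0 from blue(d,a)
round 1: derive deriv(e,d) via R0 from blue(e,d)
round 1: derive deriv(g,d) via R0 from blue(g,d)
round 1: derive deriv(i,d) via R0 from blue(i,d)
round 1: derive deriv(i,i) via R0 from blue(i,i)
round 1: derive deriv(j,c) via R0 from blue(j,c)
round 2: derive deriv(a,d) via R1 from deriv(a,e), deriv(e,d)
round 2: derive deriv(c,d) via R1 from deriv(c,g), deriv(g,d)
round 2: derive deriv(d,e) via R1 from deriv(d,a), deriv(a,e)
round 2: derive deriv(d,h) via R1 from deriv(d,a), deriv(a,h)
round 2: derive deriv(d,i) via R1 from deriv(d,a), deriv(a,i)
round 2: derive deriv(e,a) via R1 from deriv(e,d), deriv(d,a)
round 2: derive deriv(g,a) via R1 from deriv(g,d), deriv(d,a)
round 2: derive deriv(i,a) via R1 from deriv(i,d), deriv(d,a)
round 2: derive deriv(j,g) via R1 from deriv(j,c), deriv(c,g)
round 3: derive deriv(a,a) via R1 from deriv(a,d), deriv(d,a)
round 3: derive deriv(c,a) via R1 from deriv(c,d), deriv(d,a)
round 3: derive deriv(c,e) via R1 from deriv(c,d), deriv(d,e)
round 3: derive deriv(c,h) via R1 from deriv(c,d), deriv(d,h)
round 3: derive deriv(c,i) via R1 from deriv(c,d), deriv(d,i)
round 3: derive deriv(d,d) via R1 from deriv(d,a), deriv(a,d)
round 3: derive deriv(e,e) via R1 from deriv(e,a), deriv(a,e)
round 3: derive deriv(e,h) via R1 from deriv(e,a), deriv(a,h)
round 3: derive deriv(e,i) via R1 from deriv(e,a), deriv(a,i)
round 3: derive deriv(g,e) via R1 from deriv(g,a), deriv(a,e)
round 3: derive deriv(g,h) via R1 from deriv(g,a), deriv(a,h)
round 3: derive deriv(g,i) via R1 from deriv(g,a), deriv(a,i)
round 3: derive deriv(i,e) via R1 from deriv(i,a), deriv(a,e)
round 3: derive deriv(i,h) via R1 from deriv(i,a), deriv(a,h)
round 3: derive deriv(j,a) via R1 from deriv(j,g), deriv(g,a)
round 3: derive deriv(j,d) via R1 from deriv(j,c), deriv(c,d)
round 4: derive deriv(j,e) via R1 from deriv(j,a), deriv(a,e)
round 4: derive deriv(j,h) via R1 from deriv(j,a), deriv(a,h)
round 4: derive deriv(j,i) via R1 from deriv(j,a), deriv(a,i)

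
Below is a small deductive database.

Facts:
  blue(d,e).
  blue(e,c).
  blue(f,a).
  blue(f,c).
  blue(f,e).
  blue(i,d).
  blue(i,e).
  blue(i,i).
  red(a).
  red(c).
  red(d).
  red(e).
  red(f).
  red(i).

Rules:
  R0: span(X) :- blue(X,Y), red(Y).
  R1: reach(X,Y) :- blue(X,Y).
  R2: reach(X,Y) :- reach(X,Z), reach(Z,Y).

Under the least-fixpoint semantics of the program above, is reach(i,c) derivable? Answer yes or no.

round 1: derive reach(d,e) via R1 from blue(d,e)
round 1: derive reach(e,c) via R1 from blue(e,c)
round 1: derive reach(f,a) via R1 from blue(f,a)
round 1: derive reach(f,c) via R1 from blue(f,c)
round 1: derive reach(f,e) via R1 from blue(f,e)
round 1: derive reach(i,d) via R1 from blue(i,d)
round 1: derive reach(i,e) via R1 from blue(i,e)
round 1: derive reach(i,i) via R1 from blue(i,i)
round 2: derive reach(d,c) via R2 from reach(d,e), reach(e,c)
round 2: derive reach(i,c) via R2 from reach(i,e), reach(e,c)

yes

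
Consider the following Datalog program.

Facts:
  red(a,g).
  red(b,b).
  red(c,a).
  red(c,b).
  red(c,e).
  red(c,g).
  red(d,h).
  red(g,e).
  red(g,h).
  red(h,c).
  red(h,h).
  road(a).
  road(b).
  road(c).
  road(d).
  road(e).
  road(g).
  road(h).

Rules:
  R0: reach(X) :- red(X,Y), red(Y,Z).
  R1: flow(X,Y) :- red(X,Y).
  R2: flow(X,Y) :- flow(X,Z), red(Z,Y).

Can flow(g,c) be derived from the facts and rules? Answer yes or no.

round 1: derive flow(a,g) via R1 from red(a,g)
round 1: derive flow(b,b) via R1 from red(b,b)
round 1: derive flow(c,a) via R1 from red(c,a)
round 1: derive flow(c,b) via R1 from red(c,b)
round 1: derive flow(c,e) via R1 from red(c,e)
round 1: derive flow(c,g) via R1 from red(c,g)
round 1: derive flow(d,h) via R1 from red(d,h)
round 1: derive flow(g,e) via R1 from red(g,e)
round 1: derive flow(g,h) via R1 from red(g,h)
round 1: derive flow(h,c) via R1 from red(h,c)
round 1: derive flow(h,h) via R1 from red(h,h)
round 2: derive flow(a,e) via R2 from flow(a,g), red(g,e)
round 2: derive flow(a,h) via R2 from flow(a,g), red(g,h)
round 2: derive flow(c,h) via R2 from flow(c,g), red(g,h)
round 2: derive flow(d,c) via R2 from flow(d,h), red(h,c)
round 2: derive flow(g,c) via R2 from flow(g,h), red(h,c)
round 2: derive flow(h,a) via R2 from flow(h,c), red(c,a)
round 2: derive flow(h,b) via R2 from flow(h,c), red(c,b)
round 2: derive flow(h,e) via R2 from flow(h,c), red(c,e)
round 2: derive flow(h,g) via R2 from flow(h,c), red(c,g)
round 3: derive flow(a,c) via R2 from flow(a,h), red(h,c)
round 3: derive flow(c,c) via R2 from flow(c,h), red(h,c)
round 3: derive flow(d,a) via R2 from flow(d,c), red(c,a)
round 3: derive flow(d,b) via R2 from flow(d,c), red(c,b)
round 3: derive flow(d,e) via R2 from flow(d,c), red(c,e)
round 3: derive flow(d,g) via R2 from flow(d,c), red(c,g)
round 3: derive flow(g,a) via R2 from flow(g,c), red(c,a)
round 3: derive flow(g,b) via R2 from flow(g,c), red(c,b)
round 3: derive flow(g,g) via R2 from flow(g,c), red(c,g)
round 4: derive flow(a,a) via R2 from flow(a,c), red(c,a)
round 4: derive flow(a,b) via R2 from flow(a,c), red(c,b)

yes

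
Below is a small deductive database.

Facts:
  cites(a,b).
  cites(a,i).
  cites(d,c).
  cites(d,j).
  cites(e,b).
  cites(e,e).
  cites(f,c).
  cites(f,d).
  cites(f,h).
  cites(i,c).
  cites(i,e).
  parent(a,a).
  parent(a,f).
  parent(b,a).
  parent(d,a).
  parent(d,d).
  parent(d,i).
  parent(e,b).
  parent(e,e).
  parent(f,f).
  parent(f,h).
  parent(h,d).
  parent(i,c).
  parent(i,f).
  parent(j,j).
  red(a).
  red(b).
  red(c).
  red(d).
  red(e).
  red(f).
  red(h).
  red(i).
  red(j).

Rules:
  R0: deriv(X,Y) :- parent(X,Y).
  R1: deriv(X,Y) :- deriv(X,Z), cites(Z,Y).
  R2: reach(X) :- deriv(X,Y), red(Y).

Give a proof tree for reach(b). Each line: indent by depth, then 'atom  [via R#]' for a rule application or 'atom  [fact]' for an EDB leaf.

round 1: derive deriv(a,a) via R0 from parent(a,a)
round 1: derive deriv(a,f) via R0 from parent(a,f)
round 1: derive deriv(b,a) via R0 from parent(b,a)
round 1: derive deriv(d,a) via R0 from parent(d,a)
round 1: derive deriv(d,d) via R0 from parent(d,d)
round 1: derive deriv(d,i) via R0 from parent(d,i)
round 1: derive deriv(e,b) via R0 from parent(e,b)
round 1: derive deriv(e,e) via R0 from parent(e,e)
round 1: derive deriv(f,f) via R0 from parent(f,f)
round 1: derive deriv(f,h) via R0 from parent(f,h)
round 1: derive deriv(h,d) via R0 from parent(h,d)
round 1: derive deriv(i,c) via R0 from parent(i,c)
round 1: derive deriv(i,f) via R0 from parent(i,f)
round 1: derive deriv(j,j) via R0 from parent(j,j)
round 2: derive deriv(a,b) via R1 from deriv(a,a), cites(a,b)
round 2: derive deriv(a,c) via R1 from deriv(a,f), cites(f,c)
round 2: derive deriv(a,d) via R1 from deriv(a,f), cites(f,d)
round 2: derive deriv(a,h) via R1 from deriv(a,f), cites(f,h)
round 2: derive deriv(a,i) via R1 from deriv(a,a), cites(a,i)
round 2: derive deriv(b,b) via R1 from deriv(b,a), cites(a,b)
round 2: derive deriv(b,i) via R1 from deriv(b,a), cites(a,i)
round 2: derive deriv(d,b) via R1 from deriv(d,a), cites(a,b)
round 2: derive deriv(d,c) via R1 from deriv(d,d), cites(d,c)
round 2: derive deriv(d,e) via R1 from deriv(d,i), cites(i,e)
round 2: derive deriv(d,j) via R1 from deriv(d,d), cites(d,j)
round 2: derive deriv(f,c) via R1 from deriv(f,f), cites(f,c)
round 2: derive deriv(f,d) via R1 from deriv(f,f), cites(f,d)
round 2: derive deriv(h,c) via R1 from deriv(h,d), cites(d,c)
round 2: derive deriv(h,j) via R1 from deriv(h,d), cites(d,j)
round 2: derive deriv(i,d) via R1 from deriv(i,f), cites(f,d)
round 2: derive deriv(i,h) via R1 from deriv(i,f), cites(f,h)
round 2: derive reach(a) via R2 from deriv(a,a), red(a)
round 2: derive reach(b) via R2 from deriv(b,a), red(a)
round 2: derive reach(d) via R2 from deriv(d,a), red(a)
round 2: derive reach(e) via R2 from deriv(e,b), red(b)
round 2: derive reach(f) via R2 from deriv(f,f), red(f)
round 2: derive reach(h) via R2 from deriv(h,d), red(d)
round 2: derive reach(i) via R2 from deriv(i,c), red(c)
round 2: derive reach(j) via R2 from deriv(j,j), red(j)
round 3: derive deriv(a,e) via R1 from deriv(a,i), cites(i,e)
round 3: derive deriv(a,j) via R1 from deriv(a,d), cites(d,j)
round 3: derive deriv(b,c) via R1 from deriv(b,i), cites(i,c)
round 3: derive deriv(b,e) via R1 from deriv(b,i), cites(i,e)
round 3: derive deriv(f,j) via R1 from deriv(f,d), cites(d,j)
round 3: derive deriv(i,j) via R1 from deriv(i,d), cites(d,j)

reach(b)  [via R2]
  deriv(b,a)  [via R0]
    parent(b,a)  [fact]
  red(a)  [fact]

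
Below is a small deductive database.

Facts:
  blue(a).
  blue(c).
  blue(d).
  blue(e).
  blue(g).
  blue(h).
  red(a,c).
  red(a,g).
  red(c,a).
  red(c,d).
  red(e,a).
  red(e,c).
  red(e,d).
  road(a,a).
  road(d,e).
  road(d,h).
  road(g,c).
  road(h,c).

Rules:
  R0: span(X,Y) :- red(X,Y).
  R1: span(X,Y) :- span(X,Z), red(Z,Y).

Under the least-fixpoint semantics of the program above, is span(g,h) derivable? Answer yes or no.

round 1: derive span(a,c) via R0 from red(a,c)
round 1: derive span(a,g) via R0 from red(a,g)
round 1: derive span(c,a) via R0 from red(c,a)
round 1: derive span(c,d) via R0 from red(c,d)
round 1: derive span(e,a) via R0 from red(e,a)
round 1: derive span(e,c) via R0 from red(e,c)
round 1: derive span(e,d) via R0 from red(e,d)
round 2: derive span(a,a) via R1 from span(a,c), red(c,a)
round 2: derive span(a,d) via R1 from span(a,c), red(c,d)
round 2: derive span(c,c) via R1 from span(c,a), red(a,c)
round 2: derive span(c,g) via R1 from span(c,a), red(a,g)
round 2: derive span(e,g) via R1 from span(e,a), red(a,g)

no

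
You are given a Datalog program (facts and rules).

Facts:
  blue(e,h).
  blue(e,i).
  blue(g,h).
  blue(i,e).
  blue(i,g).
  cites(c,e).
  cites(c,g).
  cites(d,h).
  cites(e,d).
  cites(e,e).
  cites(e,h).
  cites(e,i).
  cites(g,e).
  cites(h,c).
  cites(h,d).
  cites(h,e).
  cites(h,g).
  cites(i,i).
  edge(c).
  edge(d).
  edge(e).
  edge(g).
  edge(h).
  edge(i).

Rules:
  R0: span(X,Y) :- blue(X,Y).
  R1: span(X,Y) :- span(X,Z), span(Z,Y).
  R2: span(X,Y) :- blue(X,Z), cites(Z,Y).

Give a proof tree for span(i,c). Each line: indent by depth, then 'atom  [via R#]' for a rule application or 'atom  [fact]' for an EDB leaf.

span(i,c)  [via R1]
  span(i,e)  [via R0]
    blue(i,e)  [fact]
  span(e,c)  [via R2]
    blue(e,h)  [fact]
    cites(h,c)  [fact]

round 1: derive span(e,h) via R0 from blue(e,h)
round 1: derive span(e,i) via R0 from blue(e,i)
round 1: derive span(g,h) via R0 from blue(g,h)
round 1: derive span(i,e) via R0 from blue(i,e)
round 1: derive span(i,g) via R0 from blue(i,g)
round 1: derive span(e,c) via R2 from blue(e,h), cites(h,c)
round 1: derive span(e,d) via R2 from blue(e,h), cites(h,d)
round 1: derive span(e,e) via R2 from blue(e,h), cites(h,e)
round 1: derive span(e,g) via R2 from blue(e,h), cites(h,g)
round 1: derive span(g,c) via R2 from blue(g,h), cites(h,c)
round 1: derive span(g,d) via R2 from blue(g,h), cites(h,d)
round 1: derive span(g,e) via R2 from blue(g,h), cites(h,e)
round 1: derive span(g,g) via R2 from blue(g,h), cites(h,g)
round 1: derive span(i,d) via R2 from blue(i,e), cites(e,d)
round 1: derive span(i,h) via R2 from blue(i,e), cites(e,h)
round 1: derive span(i,i) via R2 from blue(i,e), cites(e,i)
round 2: derive span(g,i) via R1 from span(g,e), span(e,i)
round 2: derive span(i,c) via R1 from span(i,e), span(e,c)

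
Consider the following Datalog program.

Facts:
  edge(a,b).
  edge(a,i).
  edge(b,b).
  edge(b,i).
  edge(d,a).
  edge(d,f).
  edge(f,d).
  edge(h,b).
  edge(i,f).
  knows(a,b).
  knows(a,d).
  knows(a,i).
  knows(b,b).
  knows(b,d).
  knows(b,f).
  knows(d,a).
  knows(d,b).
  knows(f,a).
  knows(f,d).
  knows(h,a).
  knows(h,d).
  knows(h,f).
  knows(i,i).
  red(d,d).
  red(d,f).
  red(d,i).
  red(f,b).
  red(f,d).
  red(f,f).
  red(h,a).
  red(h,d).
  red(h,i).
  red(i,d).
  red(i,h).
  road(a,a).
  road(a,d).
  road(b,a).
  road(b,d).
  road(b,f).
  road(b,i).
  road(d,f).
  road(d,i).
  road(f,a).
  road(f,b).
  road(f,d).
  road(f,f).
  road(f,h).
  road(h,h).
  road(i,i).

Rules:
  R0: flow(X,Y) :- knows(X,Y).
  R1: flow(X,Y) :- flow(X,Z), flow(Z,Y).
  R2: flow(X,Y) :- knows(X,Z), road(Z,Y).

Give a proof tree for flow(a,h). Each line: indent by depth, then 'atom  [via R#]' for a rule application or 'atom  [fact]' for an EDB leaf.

round 1: derive flow(a,b) via R0 from knows(a,b)
round 1: derive flow(a,d) via R0 from knows(a,d)
round 1: derive flow(a,i) via R0 from knows(a,i)
round 1: derive flow(b,b) via R0 from knows(b,b)
round 1: derive flow(b,d) via R0 from knows(b,d)
round 1: derive flow(b,f) via R0 from knows(b,f)
round 1: derive flow(d,a) via R0 from knows(d,a)
round 1: derive flow(d,b) via R0 from knows(d,b)
round 1: derive flow(f,a) via R0 from knows(f,a)
round 1: derive flow(f,d) via R0 from knows(f,d)
round 1: derive flow(h,a) via R0 from knows(h,a)
round 1: derive flow(h,d) via R0 from knows(h,d)
round 1: derive flow(h,f) via R0 from knows(h,f)
round 1: derive flow(i,i) via R0 from knows(i,i)
round 1: derive flow(a,a) via R2 from knows(a,b), road(b,a)
round 1: derive flow(a,f) via R2 from knows(a,b), road(b,f)
round 1: derive flow(b,a) via R2 from knows(b,b), road(b,a)
round 1: derive flow(b,h) via R2 from knows(b,f), road(f,h)
round 1: derive flow(b,i) via R2 from knows(b,b), road(b,i)
round 1: derive flow(d,d) via R2 from knows(d,a), road(a,d)
round 1: derive flow(d,f) via R2 from knows(d,b), road(b,f)
round 1: derive flow(d,i) via R2 from knows(d,b), road(b,i)
round 1: derive flow(f,f) via R2 from knows(f,d), road(d,f)
round 1: derive flow(f,i) via R2 from knows(f,d), road(d,i)
round 1: derive flow(h,b) via R2 from knows(h,f), road(f,b)
round 1: derive flow(h,h) via R2 from knows(h,f), road(f,h)
round 1: derive flow(h,i) via R2 from knows(h,d), road(d,i)
round 2: derive flow(a,h) via R1 from flow(a,b), flow(b,h)
round 2: derive flow(d,h) via R1 from flow(d,b), flow(b,h)
round 2: derive flow(f,b) via R1 from flow(f,a), flow(a,b)
round 3: derive flow(f,h) via R1 from flow(f,a), flow(a,h)

flow(a,h)  [via R1]
  flow(a,b)  [via R0]
    knows(a,b)  [fact]
  flow(b,h)  [via R2]
    knows(b,f)  [fact]
    road(f,h)  [fact]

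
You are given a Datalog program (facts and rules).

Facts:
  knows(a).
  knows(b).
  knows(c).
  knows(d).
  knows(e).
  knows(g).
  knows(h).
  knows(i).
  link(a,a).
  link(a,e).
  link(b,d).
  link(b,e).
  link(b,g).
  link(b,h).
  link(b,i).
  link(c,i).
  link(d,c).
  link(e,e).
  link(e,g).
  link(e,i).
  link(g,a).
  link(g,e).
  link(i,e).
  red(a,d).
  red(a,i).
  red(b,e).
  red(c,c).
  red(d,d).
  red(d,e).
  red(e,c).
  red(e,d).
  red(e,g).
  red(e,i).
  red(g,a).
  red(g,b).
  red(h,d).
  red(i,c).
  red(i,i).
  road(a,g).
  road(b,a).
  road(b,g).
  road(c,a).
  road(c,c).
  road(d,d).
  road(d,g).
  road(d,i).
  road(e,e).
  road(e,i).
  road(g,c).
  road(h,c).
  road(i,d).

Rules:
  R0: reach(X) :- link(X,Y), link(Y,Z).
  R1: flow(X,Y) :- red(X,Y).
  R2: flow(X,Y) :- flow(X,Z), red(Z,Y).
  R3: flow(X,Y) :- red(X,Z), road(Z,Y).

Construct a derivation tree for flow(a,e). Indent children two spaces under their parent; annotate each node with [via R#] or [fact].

round 1: derive flow(a,d) via R1 from red(a,d)
round 1: derive flow(a,i) via R1 from red(a,i)
round 1: derive flow(b,e) via R1 from red(b,e)
round 1: derive flow(c,c) via R1 from red(c,c)
round 1: derive flow(d,d) via R1 from red(d,d)
round 1: derive flow(d,e) via R1 from red(d,e)
round 1: derive flow(e,c) via R1 from red(e,c)
round 1: derive flow(e,d) via R1 from red(e,d)
round 1: derive flow(e,g) via R1 from red(e,g)
round 1: derive flow(e,i) via R1 from red(e,i)
round 1: derive flow(g,a) via R1 from red(g,a)
round 1: derive flow(g,b) via R1 from red(g,b)
round 1: derive flow(h,d) via R1 from red(h,d)
round 1: derive flow(i,c) via R1 from red(i,c)
round 1: derive flow(i,i) via R1 from red(i,i)
round 1: derive flow(a,g) via R3 from red(a,d), road(d,g)
round 1: derive flow(b,i) via R3 from red(b,e), road(e,i)
round 1: derive flow(c,a) via R3 from red(c,c), road(c,a)
round 1: derive flow(d,g) via R3 from red(d,d), road(d,g)
round 1: derive flow(d,i) via R3 from red(d,d), road(d,i)
round 1: derive flow(e,a) via R3 from red(e,c), road(c,a)
round 1: derive flow(g,g) via R3 from red(g,a), road(a,g)
round 1: derive flow(h,g) via R3 from red(h,d), road(d,g)
round 1: derive flow(h,i) via R3 from red(h,d), road(d,i)
round 1: derive flow(i,a) via R3 from red(i,c), road(c,a)
round 1: derive flow(i,d) via R3 from red(i,i), road(i,d)
round 2: derive flow(a,a) via R2 from flow(a,g), red(g,a)
round 2: derive flow(a,b) via R2 from flow(a,g), red(g,b)
round 2: derive flow(a,c) via R2 from flow(a,i), red(i,c)
round 2: derive flow(a,e) via R2 from flow(a,d), red(d,e)
round 2: derive flow(b,c) via R2 from flow(b,e), red(e,c)
round 2: derive flow(b,d) via R2 from flow(b,e), red(e,d)
round 2: derive flow(b,g) via R2 from flow(b,e), red(e,g)
round 2: derive flow(c,d) via R2 from flow(c,a), red(a,d)
round 2: derive flow(c,i) via R2 from flow(c,a), red(a,i)
round 2: derive flow(d,a) via R2 from flow(d,g), red(g,a)
round 2: derive flow(d,b) via R2 from flow(d,g), red(g,b)
round 2: derive flow(d,c) via R2 from flow(d,e), red(e,c)
round 2: derive flow(e,b) via R2 from flow(e,g), red(g,b)
round 2: derive flow(e,e) via R2 from flow(e,d), red(d,e)
round 2: derive flow(g,d) via R2 from flow(g,a), red(a,d)
round 2: derive flow(g,e) via R2 from flow(g,b), red(b,e)
round 2: derive flow(g,i) via R2 from flow(g,a), red(a,i)
round 2: derive flow(h,a) via R2 from flow(h,g), red(g,a)
round 2: derive flow(h,b) via R2 from flow(h,g), red(g,b)
round 2: derive flow(h,c) via R2 from flow(h,i), red(i,c)
round 2: derive flow(h,e) via R2 from flow(h,d), red(d,e)
round 2: derive flow(i,e) via R2 from flow(i,d), red(d,e)
round 3: derive flow(b,a) via R2 from flow(b,g), red(g,a)
round 3: derive flow(b,b) via R2 from flow(b,g), red(g,b)
round 3: derive flow(c,e) via R2 from flow(c,d), red(d,e)
round 3: derive flow(g,c) via R2 from flow(g,e), red(e,c)
round 3: derive flow(i,g) via R2 from flow(i,e), red(e,g)
round 4: derive flow(c,g) via R2 from flow(c,e), red(e,g)
round 4: derive flow(i,b) via R2 from flow(i,g), red(g,b)
round 5: derive flow(c,b) via R2 from flow(c,g), red(g,b)

flow(a,e)  [via R2]
  flow(a,d)  [via R1]
    red(a,d)  [fact]
  red(d,e)  [fact]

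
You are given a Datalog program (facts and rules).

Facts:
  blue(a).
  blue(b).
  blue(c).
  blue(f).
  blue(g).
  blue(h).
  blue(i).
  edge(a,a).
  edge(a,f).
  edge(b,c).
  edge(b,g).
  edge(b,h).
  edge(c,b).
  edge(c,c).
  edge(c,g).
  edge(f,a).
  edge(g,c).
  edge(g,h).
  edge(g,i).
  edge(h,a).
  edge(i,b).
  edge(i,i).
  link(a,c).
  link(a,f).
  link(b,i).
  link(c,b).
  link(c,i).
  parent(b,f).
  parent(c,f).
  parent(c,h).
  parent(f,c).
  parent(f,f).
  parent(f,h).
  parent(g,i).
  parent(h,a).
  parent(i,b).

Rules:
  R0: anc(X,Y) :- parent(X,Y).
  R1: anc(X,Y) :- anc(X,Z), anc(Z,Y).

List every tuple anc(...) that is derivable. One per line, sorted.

anc(b,a)
anc(b,c)
anc(b,f)
anc(b,h)
anc(c,a)
anc(c,c)
anc(c,f)
anc(c,h)
anc(f,a)
anc(f,c)
anc(f,f)
anc(f,h)
anc(g,a)
anc(g,b)
anc(g,c)
anc(g,f)
anc(g,h)
anc(g,i)
anc(h,a)
anc(i,a)
anc(i,b)
anc(i,c)
anc(i,f)
anc(i,h)

round 1: derive anc(b,f) via R0 from parent(b,f)
round 1: derive anc(c,f) via R0 from parent(c,f)
round 1: derive anc(c,h) via R0 from parent(c,h)
round 1: derive anc(f,c) via R0 from parent(f,c)
round 1: derive anc(f,f) via R0 from parent(f,f)
round 1: derive anc(f,h) via R0 from parent(f,h)
round 1: derive anc(g,i) via R0 from parent(g,i)
round 1: derive anc(h,a) via R0 from parent(h,a)
round 1: derive anc(i,b) via R0 from parent(i,b)
round 2: derive anc(b,c) via R1 from anc(b,f), anc(f,c)
round 2: derive anc(b,h) via R1 from anc(b,f), anc(f,h)
round 2: derive anc(c,a) via R1 from anc(c,h), anc(h,a)
round 2: derive anc(c,c) via R1 from anc(c,f), anc(f,c)
round 2: derive anc(f,a) via R1 from anc(f,h), anc(h,a)
round 2: derive anc(g,b) via R1 from anc(g,i), anc(i,b)
round 2: derive anc(i,f) via R1 from anc(i,b), anc(b,f)
round 3: derive anc(b,a) via R1 from anc(b,c), anc(c,a)
round 3: derive anc(g,c) via R1 from anc(g,b), anc(b,c)
round 3: derive anc(g,f) via R1 from anc(g,b), anc(b,f)
round 3: derive anc(g,h) via R1 from anc(g,b), anc(b,h)
round 3: derive anc(i,a) via R1 from anc(i,f), anc(f,a)
round 3: derive anc(i,c) via R1 from anc(i,b), anc(b,c)
round 3: derive anc(i,h) via R1 from anc(i,b), anc(b,h)
round 4: derive anc(g,a) via R1 from anc(g,b), anc(b,a)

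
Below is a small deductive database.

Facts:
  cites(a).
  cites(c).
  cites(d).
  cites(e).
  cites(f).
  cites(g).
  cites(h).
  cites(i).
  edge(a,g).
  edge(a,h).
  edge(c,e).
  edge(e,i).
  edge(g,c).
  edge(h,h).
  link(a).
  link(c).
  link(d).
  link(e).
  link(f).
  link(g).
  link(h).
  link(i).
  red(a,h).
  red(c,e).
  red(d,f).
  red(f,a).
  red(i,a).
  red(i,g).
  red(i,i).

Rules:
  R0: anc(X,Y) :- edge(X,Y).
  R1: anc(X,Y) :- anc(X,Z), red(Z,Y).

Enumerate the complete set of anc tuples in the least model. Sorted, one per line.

round 1: derive anc(a,g) via R0 from edge(a,g)
round 1: derive anc(a,h) via R0 from edge(a,h)
round 1: derive anc(c,e) via R0 from edge(c,e)
round 1: derive anc(e,i) via R0 from edge(e,i)
round 1: derive anc(g,c) via R0 from edge(g,c)
round 1: derive anc(h,h) via R0 from edge(h,h)
round 2: derive anc(e,a) via R1 from anc(e,i), red(i,a)
round 2: derive anc(e,g) via R1 from anc(e,i), red(i,g)
round 2: derive anc(g,e) via R1 from anc(g,c), red(c,e)
round 3: derive anc(e,h) via R1 from anc(e,a), red(a,h)

anc(a,g)
anc(a,h)
anc(c,e)
anc(e,a)
anc(e,g)
anc(e,h)
anc(e,i)
anc(g,c)
anc(g,e)
anc(h,h)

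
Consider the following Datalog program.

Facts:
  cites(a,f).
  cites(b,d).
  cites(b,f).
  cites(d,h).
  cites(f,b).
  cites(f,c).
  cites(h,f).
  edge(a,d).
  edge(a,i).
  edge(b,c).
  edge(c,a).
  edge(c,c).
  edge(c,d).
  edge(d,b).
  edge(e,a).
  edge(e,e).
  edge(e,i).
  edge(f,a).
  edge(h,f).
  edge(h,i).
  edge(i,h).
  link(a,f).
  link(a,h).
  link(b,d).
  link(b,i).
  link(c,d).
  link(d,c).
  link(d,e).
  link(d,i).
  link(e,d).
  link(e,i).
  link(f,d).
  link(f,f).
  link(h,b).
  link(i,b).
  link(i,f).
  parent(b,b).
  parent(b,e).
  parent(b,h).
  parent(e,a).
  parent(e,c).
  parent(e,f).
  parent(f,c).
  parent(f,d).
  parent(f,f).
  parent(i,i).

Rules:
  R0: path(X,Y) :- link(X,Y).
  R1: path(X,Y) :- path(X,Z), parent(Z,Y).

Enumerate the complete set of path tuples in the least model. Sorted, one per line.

round 1: derive path(a,f) via R0 from link(a,f)
round 1: derive path(a,h) via R0 from link(a,h)
round 1: derive path(b,d) via R0 from link(b,d)
round 1: derive path(b,i) via R0 from link(b,i)
round 1: derive path(c,d) via R0 from link(c,d)
round 1: derive path(d,c) via R0 from link(d,c)
round 1: derive path(d,e) via R0 from link(d,e)
round 1: derive path(d,i) via R0 from link(d,i)
round 1: derive path(e,d) via R0 from link(e,d)
round 1: derive path(e,i) via R0 from link(e,i)
round 1: derive path(f,d) via R0 from link(f,d)
round 1: derive path(f,f) via R0 from link(f,f)
round 1: derive path(h,b) via R0 from link(h,b)
round 1: derive path(i,b) via R0 from link(i,b)
round 1: derive path(i,f) via R0 from link(i,f)
round 2: derive path(a,c) via R1 from path(a,f), parent(f,c)
round 2: derive path(a,d) via R1 from path(a,f), parent(f,d)
round 2: derive path(d,a) via R1 from path(d,e), parent(e,a)
round 2: derive path(d,f) via R1 from path(d,e), parent(e,f)
round 2: derive path(f,c) via R1 from path(f,f), parent(f,c)
round 2: derive path(h,e) via R1 from path(h,b), parent(b,e)
round 2: derive path(h,h) via R1 from path(h,b), parent(b,h)
round 2: derive path(i,c) via R1 from path(i,f), parent(f,c)
round 2: derive path(i,d) via R1 from path(i,f), parent(f,d)
round 2: derive path(i,e) via R1 from path(i,b), parent(b,e)
round 2: derive path(i,h) via R1 from path(i,b), parent(b,h)
round 3: derive path(d,d) via R1 from path(d,f), parent(f,d)
round 3: derive path(h,a) via R1 from path(h,e), parent(e,a)
round 3: derive path(h,c) via R1 from path(h,e), parent(e,c)
round 3: derive path(h,f) via R1 from path(h,e), parent(e,f)
round 3: derive path(i,a) via R1 from path(i,e), parent(e,a)
round 4: derive path(h,d) via R1 from path(h,f), parent(f,d)

path(a,c)
path(a,d)
path(a,f)
path(a,h)
path(b,d)
path(b,i)
path(c,d)
path(d,a)
path(d,c)
path(d,d)
path(d,e)
path(d,f)
path(d,i)
path(e,d)
path(e,i)
path(f,c)
path(f,d)
path(f,f)
path(h,a)
path(h,b)
path(h,c)
path(h,d)
path(h,e)
path(h,f)
path(h,h)
path(i,a)
path(i,b)
path(i,c)
path(i,d)
path(i,e)
path(i,f)
path(i,h)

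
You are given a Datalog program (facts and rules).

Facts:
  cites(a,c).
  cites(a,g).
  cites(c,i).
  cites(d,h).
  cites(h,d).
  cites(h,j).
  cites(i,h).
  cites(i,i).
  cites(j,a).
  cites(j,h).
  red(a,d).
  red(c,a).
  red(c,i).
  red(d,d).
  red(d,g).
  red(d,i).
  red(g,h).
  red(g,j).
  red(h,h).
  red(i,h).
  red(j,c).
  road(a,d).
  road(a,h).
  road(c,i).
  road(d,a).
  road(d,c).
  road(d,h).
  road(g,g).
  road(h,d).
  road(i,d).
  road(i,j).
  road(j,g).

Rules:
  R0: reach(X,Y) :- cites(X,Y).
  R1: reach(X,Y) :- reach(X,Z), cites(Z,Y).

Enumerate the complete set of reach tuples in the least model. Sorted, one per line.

round 1: derive reach(a,c) via R0 from cites(a,c)
round 1: derive reach(a,g) via R0 from cites(a,g)
round 1: derive reach(c,i) via R0 from cites(c,i)
round 1: derive reach(d,h) via R0 from cites(d,h)
round 1: derive reach(h,d) via R0 from cites(h,d)
round 1: derive reach(h,j) via R0 from cites(h,j)
round 1: derive reach(i,h) via R0 from cites(i,h)
round 1: derive reach(i,i) via R0 from cites(i,i)
round 1: derive reach(j,a) via R0 from cites(j,a)
round 1: derive reach(j,h) via R0 from cites(j,h)
round 2: derive reach(a,i) via R1 from reach(a,c), cites(c,i)
round 2: derive reach(c,h) via R1 from reach(c,i), cites(i,h)
round 2: derive reach(d,d) via R1 from reach(d,h), cites(h,d)
round 2: derive reach(d,j) via R1 from reach(d,h), cites(h,j)
round 2: derive reach(h,a) via R1 from reach(h,j), cites(j,a)
round 2: derive reach(h,h) via R1 from reach(h,d), cites(d,h)
round 2: derive reach(i,d) via R1 from reach(i,h), cites(h,d)
round 2: derive reach(i,j) via R1 from reach(i,h), cites(h,j)
round 2: derive reach(j,c) via R1 from reach(j,a), cites(a,c)
round 2: derive reach(j,d) via R1 from reach(j,h), cites(h,d)
round 2: derive reach(j,g) via R1 from reach(j,a), cites(a,g)
round 2: derive reach(j,j) via R1 from reach(j,h), cites(h,j)
round 3: derive reach(a,h) via R1 from reach(a,i), cites(i,h)
round 3: derive reach(c,d) via R1 from reach(c,h), cites(h,d)
round 3: derive reach(c,j) via R1 from reach(c,h), cites(h,j)
round 3: derive reach(d,a) via R1 from reach(d,j), cites(j,a)
round 3: derive reach(h,c) via R1 from reach(h,a), cites(a,c)
round 3: derive reach(h,g) via R1 from reach(h,a), cites(a,g)
round 3: derive reach(i,a) via R1 from reach(i,j), cites(j,a)
round 3: derive reach(j,i) via R1 from reach(j,c), cites(c,i)
round 4: derive reach(a,d) via R1 from reach(a,h), cites(h,d)
round 4: derive reach(a,j) via R1 from reach(a,h), cites(h,j)
round 4: derive reach(c,a) via R1 from reach(c,j), cites(j,a)
round 4: derive reach(d,c) via R1 from reach(d,a), cites(a,c)
round 4: derive reach(d,g) via R1 from reach(d,a), cites(a,g)
round 4: derive reach(h,i) via R1 from reach(h,c), cites(c,i)
round 4: derive reach(i,c) via R1 from reach(i,a), cites(a,c)
round 4: derive reach(i,g) via R1 from reach(i,a), cites(a,g)
round 5: derive reach(a,a) via R1 from reach(a,j), cites(j,a)
round 5: derive reach(c,c) via R1 from reach(c,a), cites(a,c)
round 5: derive reach(c,g) via R1 from reach(c,a), cites(a,g)
round 5: derive reach(d,i) via R1 from reach(d,c), cites(c,i)

reach(a,a)
reach(a,c)
reach(a,d)
reach(a,g)
reach(a,h)
reach(a,i)
reach(a,j)
reach(c,a)
reach(c,c)
reach(c,d)
reach(c,g)
reach(c,h)
reach(c,i)
reach(c,j)
reach(d,a)
reach(d,c)
reach(d,d)
reach(d,g)
reach(d,h)
reach(d,i)
reach(d,j)
reach(h,a)
reach(h,c)
reach(h,d)
reach(h,g)
reach(h,h)
reach(h,i)
reach(h,j)
reach(i,a)
reach(i,c)
reach(i,d)
reach(i,g)
reach(i,h)
reach(i,i)
reach(i,j)
reach(j,a)
reach(j,c)
reach(j,d)
reach(j,g)
reach(j,h)
reach(j,i)
reach(j,j)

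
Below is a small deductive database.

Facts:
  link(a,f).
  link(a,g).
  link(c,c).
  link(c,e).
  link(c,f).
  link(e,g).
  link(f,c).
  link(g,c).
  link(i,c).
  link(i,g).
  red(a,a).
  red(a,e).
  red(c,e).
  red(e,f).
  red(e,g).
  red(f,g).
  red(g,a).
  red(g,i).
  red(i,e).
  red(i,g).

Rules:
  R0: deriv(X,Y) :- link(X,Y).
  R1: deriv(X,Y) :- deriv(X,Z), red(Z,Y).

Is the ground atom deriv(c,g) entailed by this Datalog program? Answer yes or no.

yes

round 1: derive deriv(a,f) via R0 from link(a,f)
round 1: derive deriv(a,g) via R0 from link(a,g)
round 1: derive deriv(c,c) via R0 from link(c,c)
round 1: derive deriv(c,e) via R0 from link(c,e)
round 1: derive deriv(c,f) via R0 from link(c,f)
round 1: derive deriv(e,g) via R0 from link(e,g)
round 1: derive deriv(f,c) via R0 from link(f,c)
round 1: derive deriv(g,c) via R0 from link(g,c)
round 1: derive deriv(i,c) via R0 from link(i,c)
round 1: derive deriv(i,g) via R0 from link(i,g)
round 2: derive deriv(a,a) via R1 from deriv(a,g), red(g,a)
round 2: derive deriv(a,i) via R1 from deriv(a,g), red(g,i)
round 2: derive deriv(c,g) via R1 from deriv(c,e), red(e,g)
round 2: derive deriv(e,a) via R1 from deriv(e,g), red(g,a)
round 2: derive deriv(e,i) via R1 from deriv(e,g), red(g,i)
round 2: derive deriv(f,e) via R1 from deriv(f,c), red(c,e)
round 2: derive deriv(g,e) via R1 from deriv(g,c), red(c,e)
round 2: derive deriv(i,a) via R1 from deriv(i,g), red(g,a)
round 2: derive deriv(i,e) via R1 from deriv(i,c), red(c,e)
round 2: derive deriv(i,i) via R1 from deriv(i,g), red(g,i)
round 3: derive deriv(a,e) via R1 from deriv(a,a), red(a,e)
round 3: derive deriv(c,a) via R1 from deriv(c,g), red(g,a)
round 3: derive deriv(c,i) via R1 from deriv(c,g), red(g,i)
round 3: derive deriv(e,e) via R1 from deriv(e,a), red(a,e)
round 3: derive deriv(f,f) via R1 from deriv(f,e), red(e,f)
round 3: derive deriv(f,g) via R1 from deriv(f,e), red(e,g)
round 3: derive deriv(g,f) via R1 from deriv(g,e), red(e,f)
round 3: derive deriv(g,g) via R1 from deriv(g,e), red(e,g)
round 3: derive deriv(i,f) via R1 from deriv(i,e), red(e,f)
round 4: derive deriv(e,f) via R1 from deriv(e,e), red(e,f)
round 4: derive deriv(f,a) via R1 from deriv(f,g), red(g,a)
round 4: derive deriv(f,i) via R1 from deriv(f,g), red(g,i)
round 4: derive deriv(g,a) via R1 from deriv(g,g), red(g,a)
round 4: derive deriv(g,i) via R1 from deriv(g,g), red(g,i)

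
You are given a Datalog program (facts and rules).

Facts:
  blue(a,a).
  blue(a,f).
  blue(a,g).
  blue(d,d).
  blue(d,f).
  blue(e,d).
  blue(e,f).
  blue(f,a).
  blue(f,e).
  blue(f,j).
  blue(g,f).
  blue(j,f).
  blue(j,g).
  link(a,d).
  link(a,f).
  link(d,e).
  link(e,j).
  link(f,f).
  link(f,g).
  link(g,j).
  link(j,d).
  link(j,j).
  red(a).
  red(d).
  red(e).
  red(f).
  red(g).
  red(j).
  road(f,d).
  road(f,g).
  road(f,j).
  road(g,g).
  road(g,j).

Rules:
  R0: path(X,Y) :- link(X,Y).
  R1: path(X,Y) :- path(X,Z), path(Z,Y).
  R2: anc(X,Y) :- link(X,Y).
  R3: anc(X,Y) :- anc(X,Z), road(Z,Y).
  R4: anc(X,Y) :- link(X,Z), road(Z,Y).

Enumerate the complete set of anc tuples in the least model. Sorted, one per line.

anc(a,d)
anc(a,f)
anc(a,g)
anc(a,j)
anc(d,e)
anc(e,j)
anc(f,d)
anc(f,f)
anc(f,g)
anc(f,j)
anc(g,j)
anc(j,d)
anc(j,j)

round 1: derive anc(a,d) via R2 from link(a,d)
round 1: derive anc(a,f) via R2 from link(a,f)
round 1: derive anc(d,e) via R2 from link(d,e)
round 1: derive anc(e,j) via R2 from link(e,j)
round 1: derive anc(f,f) via R2 from link(f,f)
round 1: derive anc(f,g) via R2 from link(f,g)
round 1: derive anc(g,j) via R2 from link(g,j)
round 1: derive anc(j,d) via R2 from link(j,d)
round 1: derive anc(j,j) via R2 from link(j,j)
round 1: derive anc(a,g) via R4 from link(a,f), road(f,g)
round 1: derive anc(a,j) via R4 from link(a,f), road(f,j)
round 1: derive anc(f,d) via R4 from link(f,f), road(f,d)
round 1: derive anc(f,j) via R4 from link(f,f), road(f,j)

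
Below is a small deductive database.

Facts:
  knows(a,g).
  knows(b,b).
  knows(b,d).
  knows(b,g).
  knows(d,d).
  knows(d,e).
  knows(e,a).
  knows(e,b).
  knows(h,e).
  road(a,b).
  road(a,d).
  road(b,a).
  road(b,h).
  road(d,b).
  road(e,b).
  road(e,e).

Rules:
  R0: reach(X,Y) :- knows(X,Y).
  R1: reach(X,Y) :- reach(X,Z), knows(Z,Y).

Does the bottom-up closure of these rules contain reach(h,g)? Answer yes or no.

yes

round 1: derive reach(a,g) via R0 from knows(a,g)
round 1: derive reach(b,b) via R0 from knows(b,b)
round 1: derive reach(b,d) via R0 from knows(b,d)
round 1: derive reach(b,g) via R0 from knows(b,g)
round 1: derive reach(d,d) via R0 from knows(d,d)
round 1: derive reach(d,e) via R0 from knows(d,e)
round 1: derive reach(e,a) via R0 from knows(e,a)
round 1: derive reach(e,b) via R0 from knows(e,b)
round 1: derive reach(h,e) via R0 from knows(h,e)
round 2: derive reach(b,e) via R1 from reach(b,d), knows(d,e)
round 2: derive reach(d,a) via R1 from reach(d,e), knows(e,a)
round 2: derive reach(d,b) via R1 from reach(d,e), knows(e,b)
round 2: derive reach(e,d) via R1 from reach(e,b), knows(b,d)
round 2: derive reach(e,g) via R1 from reach(e,a), knows(a,g)
round 2: derive reach(h,a) via R1 from reach(h,e), knows(e,a)
round 2: derive reach(h,b) via R1 from reach(h,e), knows(e,b)
round 3: derive reach(b,a) via R1 from reach(b,e), knows(e,a)
round 3: derive reach(d,g) via R1 from reach(d,a), knows(a,g)
round 3: derive reach(e,e) via R1 from reach(e,d), knows(d,e)
round 3: derive reach(h,d) via R1 from reach(h,b), knows(b,d)
round 3: derive reach(h,g) via R1 from reach(h,a), knows(a,g)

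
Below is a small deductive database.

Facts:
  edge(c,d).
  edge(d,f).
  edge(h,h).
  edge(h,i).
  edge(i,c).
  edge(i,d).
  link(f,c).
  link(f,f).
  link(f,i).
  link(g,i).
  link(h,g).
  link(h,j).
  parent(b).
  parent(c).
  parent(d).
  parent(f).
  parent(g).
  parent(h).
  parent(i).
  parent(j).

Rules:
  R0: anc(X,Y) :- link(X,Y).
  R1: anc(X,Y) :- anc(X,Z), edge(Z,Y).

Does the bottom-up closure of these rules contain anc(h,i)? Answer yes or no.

no

round 1: derive anc(f,c) via R0 from link(f,c)
round 1: derive anc(f,f) via R0 from link(f,f)
round 1: derive anc(f,i) via R0 from link(f,i)
round 1: derive anc(g,i) via R0 from link(g,i)
round 1: derive anc(h,g) via R0 from link(h,g)
round 1: derive anc(h,j) via R0 from link(h,j)
round 2: derive anc(f,d) via R1 from anc(f,c), edge(c,d)
round 2: derive anc(g,c) via R1 from anc(g,i), edge(i,c)
round 2: derive anc(g,d) via R1 from anc(g,i), edge(i,d)
round 3: derive anc(g,f) via R1 from anc(g,d), edge(d,f)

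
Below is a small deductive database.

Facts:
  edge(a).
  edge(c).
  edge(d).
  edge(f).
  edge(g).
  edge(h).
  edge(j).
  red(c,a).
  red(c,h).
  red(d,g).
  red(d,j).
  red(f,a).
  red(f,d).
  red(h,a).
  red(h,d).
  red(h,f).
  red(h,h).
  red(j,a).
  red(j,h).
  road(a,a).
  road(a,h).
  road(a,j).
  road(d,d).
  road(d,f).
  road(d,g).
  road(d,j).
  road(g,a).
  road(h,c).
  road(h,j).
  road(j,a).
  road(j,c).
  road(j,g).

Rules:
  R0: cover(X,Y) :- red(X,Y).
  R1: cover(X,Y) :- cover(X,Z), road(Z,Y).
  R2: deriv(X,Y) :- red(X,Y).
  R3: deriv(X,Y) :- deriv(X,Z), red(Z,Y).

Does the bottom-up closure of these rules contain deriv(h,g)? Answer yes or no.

yes

round 1: derive deriv(c,a) via R2 from red(c,a)
round 1: derive deriv(c,h) via R2 from red(c,h)
round 1: derive deriv(d,g) via R2 from red(d,g)
round 1: derive deriv(d,j) via R2 from red(d,j)
round 1: derive deriv(f,a) via R2 from red(f,a)
round 1: derive deriv(f,d) via R2 from red(f,d)
round 1: derive deriv(h,a) via R2 from red(h,a)
round 1: derive deriv(h,d) via R2 from red(h,d)
round 1: derive deriv(h,f) via R2 from red(h,f)
round 1: derive deriv(h,h) via R2 from red(h,h)
round 1: derive deriv(j,a) via R2 from red(j,a)
round 1: derive deriv(j,h) via R2 from red(j,h)
round 2: derive deriv(c,d) via R3 from deriv(c,h), red(h,d)
round 2: derive deriv(c,f) via R3 from deriv(c,h), red(h,f)
round 2: derive deriv(d,a) via R3 from deriv(d,j), red(j,a)
round 2: derive deriv(d,h) via R3 from deriv(d,j), red(j,h)
round 2: derive deriv(f,g) via R3 from deriv(f,d), red(d,g)
round 2: derive deriv(f,j) via R3 from deriv(f,d), red(d,j)
round 2: derive deriv(h,g) via R3 from deriv(h,d), red(d,g)
round 2: derive deriv(h,j) via R3 from deriv(h,d), red(d,j)
round 2: derive deriv(j,d) via R3 from deriv(j,h), red(h,d)
round 2: derive deriv(j,f) via R3 from deriv(j,h), red(h,f)
round 3: derive deriv(c,g) via R3 from deriv(c,d), red(d,g)
round 3: derive deriv(c,j) via R3 from deriv(c,d), red(d,j)
round 3: derive deriv(d,d) via R3 from deriv(d,h), red(h,d)
round 3: derive deriv(d,f) via R3 from deriv(d,h), red(h,f)
round 3: derive deriv(f,h) via R3 from deriv(f,j), red(j,h)
round 3: derive deriv(j,g) via R3 from deriv(j,d), red(d,g)
round 3: derive deriv(j,j) via R3 from deriv(j,d), red(d,j)
round 4: derive deriv(f,f) via R3 from deriv(f,h), red(h,f)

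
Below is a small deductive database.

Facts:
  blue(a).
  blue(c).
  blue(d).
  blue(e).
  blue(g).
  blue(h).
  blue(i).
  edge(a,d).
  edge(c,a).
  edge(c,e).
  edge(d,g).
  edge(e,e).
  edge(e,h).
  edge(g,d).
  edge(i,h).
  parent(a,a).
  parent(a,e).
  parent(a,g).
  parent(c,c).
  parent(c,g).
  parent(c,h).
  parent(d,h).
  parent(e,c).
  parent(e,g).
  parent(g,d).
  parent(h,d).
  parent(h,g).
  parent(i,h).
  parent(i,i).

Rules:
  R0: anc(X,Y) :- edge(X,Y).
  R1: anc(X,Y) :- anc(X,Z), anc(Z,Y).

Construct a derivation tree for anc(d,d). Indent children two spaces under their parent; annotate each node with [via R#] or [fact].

anc(d,d)  [via R1]
  anc(d,g)  [via R0]
    edge(d,g)  [fact]
  anc(g,d)  [via R0]
    edge(g,d)  [fact]

round 1: derive anc(a,d) via R0 from edge(a,d)
round 1: derive anc(c,a) via R0 from edge(c,a)
round 1: derive anc(c,e) via R0 from edge(c,e)
round 1: derive anc(d,g) via R0 from edge(d,g)
round 1: derive anc(e,e) via R0 from edge(e,e)
round 1: derive anc(e,h) via R0 from edge(e,h)
round 1: derive anc(g,d) via R0 from edge(g,d)
round 1: derive anc(i,h) via R0 from edge(i,h)
round 2: derive anc(a,g) via R1 from anc(a,d), anc(d,g)
round 2: derive anc(c,d) via R1 from anc(c,a), anc(a,d)
round 2: derive anc(c,h) via R1 from anc(c,e), anc(e,h)
round 2: derive anc(d,d) via R1 from anc(d,g), anc(g,d)
round 2: derive anc(g,g) via R1 from anc(g,d), anc(d,g)
round 3: derive anc(c,g) via R1 from anc(c,a), anc(a,g)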